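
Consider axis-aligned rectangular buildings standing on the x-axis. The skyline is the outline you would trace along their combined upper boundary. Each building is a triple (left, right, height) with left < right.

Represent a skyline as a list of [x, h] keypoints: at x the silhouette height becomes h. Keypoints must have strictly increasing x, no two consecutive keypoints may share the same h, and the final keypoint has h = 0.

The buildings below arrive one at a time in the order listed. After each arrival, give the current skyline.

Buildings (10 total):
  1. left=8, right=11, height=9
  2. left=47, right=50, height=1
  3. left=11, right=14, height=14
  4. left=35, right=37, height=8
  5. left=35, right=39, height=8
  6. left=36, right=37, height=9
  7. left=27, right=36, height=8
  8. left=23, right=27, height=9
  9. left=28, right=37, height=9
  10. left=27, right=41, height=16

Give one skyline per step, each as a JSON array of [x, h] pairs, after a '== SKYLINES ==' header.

== SKYLINES ==
[[8,9],[11,0]]
[[8,9],[11,0],[47,1],[50,0]]
[[8,9],[11,14],[14,0],[47,1],[50,0]]
[[8,9],[11,14],[14,0],[35,8],[37,0],[47,1],[50,0]]
[[8,9],[11,14],[14,0],[35,8],[39,0],[47,1],[50,0]]
[[8,9],[11,14],[14,0],[35,8],[36,9],[37,8],[39,0],[47,1],[50,0]]
[[8,9],[11,14],[14,0],[27,8],[36,9],[37,8],[39,0],[47,1],[50,0]]
[[8,9],[11,14],[14,0],[23,9],[27,8],[36,9],[37,8],[39,0],[47,1],[50,0]]
[[8,9],[11,14],[14,0],[23,9],[27,8],[28,9],[37,8],[39,0],[47,1],[50,0]]
[[8,9],[11,14],[14,0],[23,9],[27,16],[41,0],[47,1],[50,0]]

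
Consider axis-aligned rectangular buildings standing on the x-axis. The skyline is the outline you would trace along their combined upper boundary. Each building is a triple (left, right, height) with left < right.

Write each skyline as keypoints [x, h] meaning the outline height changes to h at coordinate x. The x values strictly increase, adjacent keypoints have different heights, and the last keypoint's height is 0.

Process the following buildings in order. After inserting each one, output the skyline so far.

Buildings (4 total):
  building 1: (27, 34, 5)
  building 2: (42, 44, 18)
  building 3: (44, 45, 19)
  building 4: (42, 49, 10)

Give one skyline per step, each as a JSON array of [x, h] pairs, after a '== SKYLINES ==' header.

== SKYLINES ==
[[27,5],[34,0]]
[[27,5],[34,0],[42,18],[44,0]]
[[27,5],[34,0],[42,18],[44,19],[45,0]]
[[27,5],[34,0],[42,18],[44,19],[45,10],[49,0]]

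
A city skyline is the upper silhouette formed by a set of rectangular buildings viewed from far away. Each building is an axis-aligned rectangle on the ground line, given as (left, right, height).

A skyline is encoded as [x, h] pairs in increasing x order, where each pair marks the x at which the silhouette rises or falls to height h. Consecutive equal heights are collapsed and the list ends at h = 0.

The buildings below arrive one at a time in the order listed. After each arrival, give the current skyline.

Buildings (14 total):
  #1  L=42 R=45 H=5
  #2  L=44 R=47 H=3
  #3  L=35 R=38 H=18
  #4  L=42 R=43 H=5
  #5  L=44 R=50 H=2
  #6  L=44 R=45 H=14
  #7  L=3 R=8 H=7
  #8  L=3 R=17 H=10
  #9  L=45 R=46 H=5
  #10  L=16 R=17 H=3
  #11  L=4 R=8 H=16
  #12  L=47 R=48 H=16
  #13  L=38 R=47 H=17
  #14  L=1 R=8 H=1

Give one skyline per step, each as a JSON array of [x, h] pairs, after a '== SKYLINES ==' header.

== SKYLINES ==
[[42,5],[45,0]]
[[42,5],[45,3],[47,0]]
[[35,18],[38,0],[42,5],[45,3],[47,0]]
[[35,18],[38,0],[42,5],[45,3],[47,0]]
[[35,18],[38,0],[42,5],[45,3],[47,2],[50,0]]
[[35,18],[38,0],[42,5],[44,14],[45,3],[47,2],[50,0]]
[[3,7],[8,0],[35,18],[38,0],[42,5],[44,14],[45,3],[47,2],[50,0]]
[[3,10],[17,0],[35,18],[38,0],[42,5],[44,14],[45,3],[47,2],[50,0]]
[[3,10],[17,0],[35,18],[38,0],[42,5],[44,14],[45,5],[46,3],[47,2],[50,0]]
[[3,10],[17,0],[35,18],[38,0],[42,5],[44,14],[45,5],[46,3],[47,2],[50,0]]
[[3,10],[4,16],[8,10],[17,0],[35,18],[38,0],[42,5],[44,14],[45,5],[46,3],[47,2],[50,0]]
[[3,10],[4,16],[8,10],[17,0],[35,18],[38,0],[42,5],[44,14],[45,5],[46,3],[47,16],[48,2],[50,0]]
[[3,10],[4,16],[8,10],[17,0],[35,18],[38,17],[47,16],[48,2],[50,0]]
[[1,1],[3,10],[4,16],[8,10],[17,0],[35,18],[38,17],[47,16],[48,2],[50,0]]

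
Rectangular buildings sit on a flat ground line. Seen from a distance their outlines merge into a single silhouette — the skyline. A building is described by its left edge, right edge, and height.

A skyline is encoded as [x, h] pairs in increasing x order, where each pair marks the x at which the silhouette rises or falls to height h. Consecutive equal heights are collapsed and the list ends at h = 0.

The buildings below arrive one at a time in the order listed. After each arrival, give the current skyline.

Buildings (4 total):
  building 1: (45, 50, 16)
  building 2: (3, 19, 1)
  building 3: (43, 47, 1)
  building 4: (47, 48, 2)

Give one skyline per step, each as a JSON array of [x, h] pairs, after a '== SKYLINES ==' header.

== SKYLINES ==
[[45,16],[50,0]]
[[3,1],[19,0],[45,16],[50,0]]
[[3,1],[19,0],[43,1],[45,16],[50,0]]
[[3,1],[19,0],[43,1],[45,16],[50,0]]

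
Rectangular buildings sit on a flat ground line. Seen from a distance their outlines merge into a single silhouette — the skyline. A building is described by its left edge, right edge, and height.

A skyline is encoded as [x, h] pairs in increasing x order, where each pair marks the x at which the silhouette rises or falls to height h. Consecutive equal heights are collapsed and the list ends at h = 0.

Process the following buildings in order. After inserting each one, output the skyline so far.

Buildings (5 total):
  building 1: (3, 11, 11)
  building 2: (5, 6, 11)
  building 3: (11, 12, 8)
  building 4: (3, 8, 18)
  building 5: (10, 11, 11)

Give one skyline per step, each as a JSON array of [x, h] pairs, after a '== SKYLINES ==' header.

== SKYLINES ==
[[3,11],[11,0]]
[[3,11],[11,0]]
[[3,11],[11,8],[12,0]]
[[3,18],[8,11],[11,8],[12,0]]
[[3,18],[8,11],[11,8],[12,0]]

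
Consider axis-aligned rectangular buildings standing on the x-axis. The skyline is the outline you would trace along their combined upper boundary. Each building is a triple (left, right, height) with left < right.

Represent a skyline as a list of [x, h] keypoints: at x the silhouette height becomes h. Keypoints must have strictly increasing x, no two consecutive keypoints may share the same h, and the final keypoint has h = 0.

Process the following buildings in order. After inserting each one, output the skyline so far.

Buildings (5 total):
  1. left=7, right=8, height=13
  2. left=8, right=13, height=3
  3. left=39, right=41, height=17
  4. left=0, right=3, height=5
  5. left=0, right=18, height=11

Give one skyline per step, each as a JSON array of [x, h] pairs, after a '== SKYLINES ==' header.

== SKYLINES ==
[[7,13],[8,0]]
[[7,13],[8,3],[13,0]]
[[7,13],[8,3],[13,0],[39,17],[41,0]]
[[0,5],[3,0],[7,13],[8,3],[13,0],[39,17],[41,0]]
[[0,11],[7,13],[8,11],[18,0],[39,17],[41,0]]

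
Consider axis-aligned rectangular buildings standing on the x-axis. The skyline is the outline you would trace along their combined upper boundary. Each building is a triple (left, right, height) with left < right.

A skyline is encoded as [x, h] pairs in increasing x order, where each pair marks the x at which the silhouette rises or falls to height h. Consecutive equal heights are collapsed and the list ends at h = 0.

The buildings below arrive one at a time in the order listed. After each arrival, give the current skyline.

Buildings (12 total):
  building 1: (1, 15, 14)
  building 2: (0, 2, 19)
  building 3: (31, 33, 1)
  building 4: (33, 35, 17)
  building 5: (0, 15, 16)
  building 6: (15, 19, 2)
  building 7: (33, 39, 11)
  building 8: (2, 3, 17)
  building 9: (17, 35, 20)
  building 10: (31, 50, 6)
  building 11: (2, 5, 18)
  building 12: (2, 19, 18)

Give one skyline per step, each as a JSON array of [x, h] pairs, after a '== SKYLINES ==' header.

== SKYLINES ==
[[1,14],[15,0]]
[[0,19],[2,14],[15,0]]
[[0,19],[2,14],[15,0],[31,1],[33,0]]
[[0,19],[2,14],[15,0],[31,1],[33,17],[35,0]]
[[0,19],[2,16],[15,0],[31,1],[33,17],[35,0]]
[[0,19],[2,16],[15,2],[19,0],[31,1],[33,17],[35,0]]
[[0,19],[2,16],[15,2],[19,0],[31,1],[33,17],[35,11],[39,0]]
[[0,19],[2,17],[3,16],[15,2],[19,0],[31,1],[33,17],[35,11],[39,0]]
[[0,19],[2,17],[3,16],[15,2],[17,20],[35,11],[39,0]]
[[0,19],[2,17],[3,16],[15,2],[17,20],[35,11],[39,6],[50,0]]
[[0,19],[2,18],[5,16],[15,2],[17,20],[35,11],[39,6],[50,0]]
[[0,19],[2,18],[17,20],[35,11],[39,6],[50,0]]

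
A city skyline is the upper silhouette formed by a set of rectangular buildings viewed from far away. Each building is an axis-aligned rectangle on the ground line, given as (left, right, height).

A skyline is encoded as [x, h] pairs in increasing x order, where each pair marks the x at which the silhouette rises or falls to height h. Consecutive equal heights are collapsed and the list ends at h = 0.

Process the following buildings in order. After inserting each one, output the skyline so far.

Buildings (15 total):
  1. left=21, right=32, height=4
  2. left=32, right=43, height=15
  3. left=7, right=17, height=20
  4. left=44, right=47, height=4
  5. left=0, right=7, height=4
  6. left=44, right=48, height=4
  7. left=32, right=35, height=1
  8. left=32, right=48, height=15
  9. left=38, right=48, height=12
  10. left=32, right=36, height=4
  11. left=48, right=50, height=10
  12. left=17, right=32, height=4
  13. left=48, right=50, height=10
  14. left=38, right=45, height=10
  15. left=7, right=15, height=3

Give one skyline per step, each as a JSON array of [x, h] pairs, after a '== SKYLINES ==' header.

== SKYLINES ==
[[21,4],[32,0]]
[[21,4],[32,15],[43,0]]
[[7,20],[17,0],[21,4],[32,15],[43,0]]
[[7,20],[17,0],[21,4],[32,15],[43,0],[44,4],[47,0]]
[[0,4],[7,20],[17,0],[21,4],[32,15],[43,0],[44,4],[47,0]]
[[0,4],[7,20],[17,0],[21,4],[32,15],[43,0],[44,4],[48,0]]
[[0,4],[7,20],[17,0],[21,4],[32,15],[43,0],[44,4],[48,0]]
[[0,4],[7,20],[17,0],[21,4],[32,15],[48,0]]
[[0,4],[7,20],[17,0],[21,4],[32,15],[48,0]]
[[0,4],[7,20],[17,0],[21,4],[32,15],[48,0]]
[[0,4],[7,20],[17,0],[21,4],[32,15],[48,10],[50,0]]
[[0,4],[7,20],[17,4],[32,15],[48,10],[50,0]]
[[0,4],[7,20],[17,4],[32,15],[48,10],[50,0]]
[[0,4],[7,20],[17,4],[32,15],[48,10],[50,0]]
[[0,4],[7,20],[17,4],[32,15],[48,10],[50,0]]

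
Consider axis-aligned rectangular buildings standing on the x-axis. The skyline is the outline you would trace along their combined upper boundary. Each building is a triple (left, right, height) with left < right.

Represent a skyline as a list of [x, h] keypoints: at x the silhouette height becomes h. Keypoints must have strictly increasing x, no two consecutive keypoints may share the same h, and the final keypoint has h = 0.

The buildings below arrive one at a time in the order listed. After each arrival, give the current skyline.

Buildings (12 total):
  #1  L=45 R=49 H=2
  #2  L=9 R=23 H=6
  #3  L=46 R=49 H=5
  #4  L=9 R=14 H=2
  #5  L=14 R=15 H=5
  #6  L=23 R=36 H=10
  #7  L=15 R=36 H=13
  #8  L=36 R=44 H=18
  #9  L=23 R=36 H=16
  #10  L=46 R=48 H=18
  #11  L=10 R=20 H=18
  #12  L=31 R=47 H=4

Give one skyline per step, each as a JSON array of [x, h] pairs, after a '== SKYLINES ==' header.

== SKYLINES ==
[[45,2],[49,0]]
[[9,6],[23,0],[45,2],[49,0]]
[[9,6],[23,0],[45,2],[46,5],[49,0]]
[[9,6],[23,0],[45,2],[46,5],[49,0]]
[[9,6],[23,0],[45,2],[46,5],[49,0]]
[[9,6],[23,10],[36,0],[45,2],[46,5],[49,0]]
[[9,6],[15,13],[36,0],[45,2],[46,5],[49,0]]
[[9,6],[15,13],[36,18],[44,0],[45,2],[46,5],[49,0]]
[[9,6],[15,13],[23,16],[36,18],[44,0],[45,2],[46,5],[49,0]]
[[9,6],[15,13],[23,16],[36,18],[44,0],[45,2],[46,18],[48,5],[49,0]]
[[9,6],[10,18],[20,13],[23,16],[36,18],[44,0],[45,2],[46,18],[48,5],[49,0]]
[[9,6],[10,18],[20,13],[23,16],[36,18],[44,4],[46,18],[48,5],[49,0]]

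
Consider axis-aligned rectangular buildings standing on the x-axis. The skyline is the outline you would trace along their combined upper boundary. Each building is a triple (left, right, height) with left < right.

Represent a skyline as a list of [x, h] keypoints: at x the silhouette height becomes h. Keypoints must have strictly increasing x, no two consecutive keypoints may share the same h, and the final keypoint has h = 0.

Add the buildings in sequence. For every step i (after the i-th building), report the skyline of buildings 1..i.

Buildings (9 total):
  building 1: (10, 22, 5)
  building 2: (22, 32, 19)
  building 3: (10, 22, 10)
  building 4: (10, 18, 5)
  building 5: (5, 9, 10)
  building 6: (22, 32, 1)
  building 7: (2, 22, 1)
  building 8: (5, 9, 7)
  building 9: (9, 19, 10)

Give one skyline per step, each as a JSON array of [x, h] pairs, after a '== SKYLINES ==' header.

== SKYLINES ==
[[10,5],[22,0]]
[[10,5],[22,19],[32,0]]
[[10,10],[22,19],[32,0]]
[[10,10],[22,19],[32,0]]
[[5,10],[9,0],[10,10],[22,19],[32,0]]
[[5,10],[9,0],[10,10],[22,19],[32,0]]
[[2,1],[5,10],[9,1],[10,10],[22,19],[32,0]]
[[2,1],[5,10],[9,1],[10,10],[22,19],[32,0]]
[[2,1],[5,10],[22,19],[32,0]]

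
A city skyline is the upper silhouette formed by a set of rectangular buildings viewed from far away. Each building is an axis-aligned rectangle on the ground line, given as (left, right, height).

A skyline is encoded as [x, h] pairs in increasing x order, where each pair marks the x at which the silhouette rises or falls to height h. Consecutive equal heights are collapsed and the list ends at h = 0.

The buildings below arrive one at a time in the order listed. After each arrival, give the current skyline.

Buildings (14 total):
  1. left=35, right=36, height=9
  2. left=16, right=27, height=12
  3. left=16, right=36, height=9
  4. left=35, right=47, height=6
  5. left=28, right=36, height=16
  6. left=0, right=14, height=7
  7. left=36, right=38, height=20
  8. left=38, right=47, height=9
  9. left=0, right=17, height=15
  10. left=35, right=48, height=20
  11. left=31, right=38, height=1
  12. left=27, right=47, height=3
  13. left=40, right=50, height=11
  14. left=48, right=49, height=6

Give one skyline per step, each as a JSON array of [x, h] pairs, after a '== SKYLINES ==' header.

== SKYLINES ==
[[35,9],[36,0]]
[[16,12],[27,0],[35,9],[36,0]]
[[16,12],[27,9],[36,0]]
[[16,12],[27,9],[36,6],[47,0]]
[[16,12],[27,9],[28,16],[36,6],[47,0]]
[[0,7],[14,0],[16,12],[27,9],[28,16],[36,6],[47,0]]
[[0,7],[14,0],[16,12],[27,9],[28,16],[36,20],[38,6],[47,0]]
[[0,7],[14,0],[16,12],[27,9],[28,16],[36,20],[38,9],[47,0]]
[[0,15],[17,12],[27,9],[28,16],[36,20],[38,9],[47,0]]
[[0,15],[17,12],[27,9],[28,16],[35,20],[48,0]]
[[0,15],[17,12],[27,9],[28,16],[35,20],[48,0]]
[[0,15],[17,12],[27,9],[28,16],[35,20],[48,0]]
[[0,15],[17,12],[27,9],[28,16],[35,20],[48,11],[50,0]]
[[0,15],[17,12],[27,9],[28,16],[35,20],[48,11],[50,0]]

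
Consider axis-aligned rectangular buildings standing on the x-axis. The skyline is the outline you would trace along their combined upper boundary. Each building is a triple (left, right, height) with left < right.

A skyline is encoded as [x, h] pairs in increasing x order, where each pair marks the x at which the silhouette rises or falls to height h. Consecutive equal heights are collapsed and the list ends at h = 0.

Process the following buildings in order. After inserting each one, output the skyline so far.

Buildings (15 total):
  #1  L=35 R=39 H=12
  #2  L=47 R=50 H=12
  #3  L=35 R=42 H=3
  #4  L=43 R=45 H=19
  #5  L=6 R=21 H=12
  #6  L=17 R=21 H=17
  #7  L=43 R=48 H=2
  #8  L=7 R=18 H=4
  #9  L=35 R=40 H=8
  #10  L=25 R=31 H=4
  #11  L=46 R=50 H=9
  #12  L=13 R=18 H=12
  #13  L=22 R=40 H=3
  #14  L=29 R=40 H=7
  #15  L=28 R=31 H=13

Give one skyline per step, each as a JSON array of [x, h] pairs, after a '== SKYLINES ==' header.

== SKYLINES ==
[[35,12],[39,0]]
[[35,12],[39,0],[47,12],[50,0]]
[[35,12],[39,3],[42,0],[47,12],[50,0]]
[[35,12],[39,3],[42,0],[43,19],[45,0],[47,12],[50,0]]
[[6,12],[21,0],[35,12],[39,3],[42,0],[43,19],[45,0],[47,12],[50,0]]
[[6,12],[17,17],[21,0],[35,12],[39,3],[42,0],[43,19],[45,0],[47,12],[50,0]]
[[6,12],[17,17],[21,0],[35,12],[39,3],[42,0],[43,19],[45,2],[47,12],[50,0]]
[[6,12],[17,17],[21,0],[35,12],[39,3],[42,0],[43,19],[45,2],[47,12],[50,0]]
[[6,12],[17,17],[21,0],[35,12],[39,8],[40,3],[42,0],[43,19],[45,2],[47,12],[50,0]]
[[6,12],[17,17],[21,0],[25,4],[31,0],[35,12],[39,8],[40,3],[42,0],[43,19],[45,2],[47,12],[50,0]]
[[6,12],[17,17],[21,0],[25,4],[31,0],[35,12],[39,8],[40,3],[42,0],[43,19],[45,2],[46,9],[47,12],[50,0]]
[[6,12],[17,17],[21,0],[25,4],[31,0],[35,12],[39,8],[40,3],[42,0],[43,19],[45,2],[46,9],[47,12],[50,0]]
[[6,12],[17,17],[21,0],[22,3],[25,4],[31,3],[35,12],[39,8],[40,3],[42,0],[43,19],[45,2],[46,9],[47,12],[50,0]]
[[6,12],[17,17],[21,0],[22,3],[25,4],[29,7],[35,12],[39,8],[40,3],[42,0],[43,19],[45,2],[46,9],[47,12],[50,0]]
[[6,12],[17,17],[21,0],[22,3],[25,4],[28,13],[31,7],[35,12],[39,8],[40,3],[42,0],[43,19],[45,2],[46,9],[47,12],[50,0]]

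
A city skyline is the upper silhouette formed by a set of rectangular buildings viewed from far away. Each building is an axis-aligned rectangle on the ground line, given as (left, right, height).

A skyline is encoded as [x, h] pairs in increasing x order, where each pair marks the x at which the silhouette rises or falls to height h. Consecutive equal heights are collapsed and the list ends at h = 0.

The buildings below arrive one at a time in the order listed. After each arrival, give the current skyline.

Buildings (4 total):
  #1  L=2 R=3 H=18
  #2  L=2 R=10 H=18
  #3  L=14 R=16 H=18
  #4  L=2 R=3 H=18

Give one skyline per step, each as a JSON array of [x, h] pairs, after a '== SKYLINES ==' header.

== SKYLINES ==
[[2,18],[3,0]]
[[2,18],[10,0]]
[[2,18],[10,0],[14,18],[16,0]]
[[2,18],[10,0],[14,18],[16,0]]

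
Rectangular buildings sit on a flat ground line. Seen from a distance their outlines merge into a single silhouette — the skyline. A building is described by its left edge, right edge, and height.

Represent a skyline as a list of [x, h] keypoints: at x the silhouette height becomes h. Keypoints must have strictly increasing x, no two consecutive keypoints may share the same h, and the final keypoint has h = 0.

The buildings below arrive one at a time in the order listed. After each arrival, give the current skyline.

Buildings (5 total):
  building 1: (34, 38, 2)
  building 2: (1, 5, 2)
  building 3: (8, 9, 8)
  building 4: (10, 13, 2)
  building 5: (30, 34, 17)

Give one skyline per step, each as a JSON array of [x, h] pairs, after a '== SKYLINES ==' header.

== SKYLINES ==
[[34,2],[38,0]]
[[1,2],[5,0],[34,2],[38,0]]
[[1,2],[5,0],[8,8],[9,0],[34,2],[38,0]]
[[1,2],[5,0],[8,8],[9,0],[10,2],[13,0],[34,2],[38,0]]
[[1,2],[5,0],[8,8],[9,0],[10,2],[13,0],[30,17],[34,2],[38,0]]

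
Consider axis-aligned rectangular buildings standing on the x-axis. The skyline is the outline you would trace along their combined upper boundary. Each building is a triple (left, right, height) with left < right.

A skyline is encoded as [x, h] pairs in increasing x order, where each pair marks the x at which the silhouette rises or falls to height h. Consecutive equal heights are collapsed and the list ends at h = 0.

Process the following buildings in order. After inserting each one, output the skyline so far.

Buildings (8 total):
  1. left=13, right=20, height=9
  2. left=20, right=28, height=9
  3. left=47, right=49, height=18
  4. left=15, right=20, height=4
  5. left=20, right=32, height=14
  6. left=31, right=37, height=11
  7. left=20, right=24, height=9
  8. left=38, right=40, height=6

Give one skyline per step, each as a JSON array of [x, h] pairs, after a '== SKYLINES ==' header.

== SKYLINES ==
[[13,9],[20,0]]
[[13,9],[28,0]]
[[13,9],[28,0],[47,18],[49,0]]
[[13,9],[28,0],[47,18],[49,0]]
[[13,9],[20,14],[32,0],[47,18],[49,0]]
[[13,9],[20,14],[32,11],[37,0],[47,18],[49,0]]
[[13,9],[20,14],[32,11],[37,0],[47,18],[49,0]]
[[13,9],[20,14],[32,11],[37,0],[38,6],[40,0],[47,18],[49,0]]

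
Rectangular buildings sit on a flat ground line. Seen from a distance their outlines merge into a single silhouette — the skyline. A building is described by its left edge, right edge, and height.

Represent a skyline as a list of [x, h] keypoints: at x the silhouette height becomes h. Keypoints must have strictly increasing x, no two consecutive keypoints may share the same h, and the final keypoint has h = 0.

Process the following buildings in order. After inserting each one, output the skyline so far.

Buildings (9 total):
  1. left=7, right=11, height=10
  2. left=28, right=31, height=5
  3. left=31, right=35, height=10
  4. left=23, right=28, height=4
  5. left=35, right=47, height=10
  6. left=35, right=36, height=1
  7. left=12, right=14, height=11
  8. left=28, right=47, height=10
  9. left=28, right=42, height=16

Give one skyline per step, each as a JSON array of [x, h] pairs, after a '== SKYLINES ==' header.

== SKYLINES ==
[[7,10],[11,0]]
[[7,10],[11,0],[28,5],[31,0]]
[[7,10],[11,0],[28,5],[31,10],[35,0]]
[[7,10],[11,0],[23,4],[28,5],[31,10],[35,0]]
[[7,10],[11,0],[23,4],[28,5],[31,10],[47,0]]
[[7,10],[11,0],[23,4],[28,5],[31,10],[47,0]]
[[7,10],[11,0],[12,11],[14,0],[23,4],[28,5],[31,10],[47,0]]
[[7,10],[11,0],[12,11],[14,0],[23,4],[28,10],[47,0]]
[[7,10],[11,0],[12,11],[14,0],[23,4],[28,16],[42,10],[47,0]]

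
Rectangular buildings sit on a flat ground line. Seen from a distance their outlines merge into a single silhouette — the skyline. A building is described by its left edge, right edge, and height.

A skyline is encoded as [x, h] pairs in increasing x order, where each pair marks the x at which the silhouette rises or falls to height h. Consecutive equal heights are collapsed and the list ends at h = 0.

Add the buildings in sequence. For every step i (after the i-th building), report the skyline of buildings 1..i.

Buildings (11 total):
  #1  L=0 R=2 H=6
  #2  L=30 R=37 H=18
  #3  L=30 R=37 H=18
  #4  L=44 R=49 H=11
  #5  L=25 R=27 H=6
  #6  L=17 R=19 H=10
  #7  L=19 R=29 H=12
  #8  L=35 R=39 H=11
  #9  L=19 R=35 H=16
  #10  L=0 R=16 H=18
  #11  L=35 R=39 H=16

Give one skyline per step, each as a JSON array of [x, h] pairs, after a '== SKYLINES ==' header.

== SKYLINES ==
[[0,6],[2,0]]
[[0,6],[2,0],[30,18],[37,0]]
[[0,6],[2,0],[30,18],[37,0]]
[[0,6],[2,0],[30,18],[37,0],[44,11],[49,0]]
[[0,6],[2,0],[25,6],[27,0],[30,18],[37,0],[44,11],[49,0]]
[[0,6],[2,0],[17,10],[19,0],[25,6],[27,0],[30,18],[37,0],[44,11],[49,0]]
[[0,6],[2,0],[17,10],[19,12],[29,0],[30,18],[37,0],[44,11],[49,0]]
[[0,6],[2,0],[17,10],[19,12],[29,0],[30,18],[37,11],[39,0],[44,11],[49,0]]
[[0,6],[2,0],[17,10],[19,16],[30,18],[37,11],[39,0],[44,11],[49,0]]
[[0,18],[16,0],[17,10],[19,16],[30,18],[37,11],[39,0],[44,11],[49,0]]
[[0,18],[16,0],[17,10],[19,16],[30,18],[37,16],[39,0],[44,11],[49,0]]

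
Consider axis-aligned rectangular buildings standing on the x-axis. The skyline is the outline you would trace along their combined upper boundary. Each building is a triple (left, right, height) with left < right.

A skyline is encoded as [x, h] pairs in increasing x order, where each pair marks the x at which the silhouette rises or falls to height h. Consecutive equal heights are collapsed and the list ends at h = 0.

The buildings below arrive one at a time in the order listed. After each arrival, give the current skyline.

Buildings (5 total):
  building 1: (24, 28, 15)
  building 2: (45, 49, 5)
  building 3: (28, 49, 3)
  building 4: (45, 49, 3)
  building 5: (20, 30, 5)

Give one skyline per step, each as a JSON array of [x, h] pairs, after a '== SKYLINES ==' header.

== SKYLINES ==
[[24,15],[28,0]]
[[24,15],[28,0],[45,5],[49,0]]
[[24,15],[28,3],[45,5],[49,0]]
[[24,15],[28,3],[45,5],[49,0]]
[[20,5],[24,15],[28,5],[30,3],[45,5],[49,0]]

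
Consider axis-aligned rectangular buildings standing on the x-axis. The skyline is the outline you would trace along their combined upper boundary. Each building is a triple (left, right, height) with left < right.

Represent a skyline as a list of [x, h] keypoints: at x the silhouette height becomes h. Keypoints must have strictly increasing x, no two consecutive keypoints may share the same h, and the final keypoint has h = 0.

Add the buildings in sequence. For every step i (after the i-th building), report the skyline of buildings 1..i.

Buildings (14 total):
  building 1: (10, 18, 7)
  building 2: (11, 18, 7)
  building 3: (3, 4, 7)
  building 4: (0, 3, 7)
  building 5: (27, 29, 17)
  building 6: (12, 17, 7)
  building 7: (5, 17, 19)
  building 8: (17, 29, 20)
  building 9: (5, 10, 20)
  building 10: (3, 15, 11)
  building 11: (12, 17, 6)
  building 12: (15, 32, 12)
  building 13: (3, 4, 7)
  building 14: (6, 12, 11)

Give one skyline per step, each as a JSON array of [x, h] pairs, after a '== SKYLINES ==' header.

== SKYLINES ==
[[10,7],[18,0]]
[[10,7],[18,0]]
[[3,7],[4,0],[10,7],[18,0]]
[[0,7],[4,0],[10,7],[18,0]]
[[0,7],[4,0],[10,7],[18,0],[27,17],[29,0]]
[[0,7],[4,0],[10,7],[18,0],[27,17],[29,0]]
[[0,7],[4,0],[5,19],[17,7],[18,0],[27,17],[29,0]]
[[0,7],[4,0],[5,19],[17,20],[29,0]]
[[0,7],[4,0],[5,20],[10,19],[17,20],[29,0]]
[[0,7],[3,11],[5,20],[10,19],[17,20],[29,0]]
[[0,7],[3,11],[5,20],[10,19],[17,20],[29,0]]
[[0,7],[3,11],[5,20],[10,19],[17,20],[29,12],[32,0]]
[[0,7],[3,11],[5,20],[10,19],[17,20],[29,12],[32,0]]
[[0,7],[3,11],[5,20],[10,19],[17,20],[29,12],[32,0]]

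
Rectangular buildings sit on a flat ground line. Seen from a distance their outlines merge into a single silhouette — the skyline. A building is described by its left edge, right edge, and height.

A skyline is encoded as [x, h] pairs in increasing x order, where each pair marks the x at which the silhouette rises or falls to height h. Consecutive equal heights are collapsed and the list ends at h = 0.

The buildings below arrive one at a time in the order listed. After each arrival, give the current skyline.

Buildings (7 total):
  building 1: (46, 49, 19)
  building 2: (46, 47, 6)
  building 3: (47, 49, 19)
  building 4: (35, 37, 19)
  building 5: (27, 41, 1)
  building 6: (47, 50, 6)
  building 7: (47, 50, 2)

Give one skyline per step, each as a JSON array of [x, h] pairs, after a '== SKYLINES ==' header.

== SKYLINES ==
[[46,19],[49,0]]
[[46,19],[49,0]]
[[46,19],[49,0]]
[[35,19],[37,0],[46,19],[49,0]]
[[27,1],[35,19],[37,1],[41,0],[46,19],[49,0]]
[[27,1],[35,19],[37,1],[41,0],[46,19],[49,6],[50,0]]
[[27,1],[35,19],[37,1],[41,0],[46,19],[49,6],[50,0]]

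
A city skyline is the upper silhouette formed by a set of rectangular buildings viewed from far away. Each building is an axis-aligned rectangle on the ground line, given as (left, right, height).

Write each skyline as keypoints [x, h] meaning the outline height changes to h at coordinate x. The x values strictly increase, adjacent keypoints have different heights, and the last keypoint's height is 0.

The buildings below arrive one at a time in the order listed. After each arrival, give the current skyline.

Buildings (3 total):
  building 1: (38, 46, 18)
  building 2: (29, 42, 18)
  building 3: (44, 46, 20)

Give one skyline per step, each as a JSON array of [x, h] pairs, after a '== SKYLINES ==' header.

== SKYLINES ==
[[38,18],[46,0]]
[[29,18],[46,0]]
[[29,18],[44,20],[46,0]]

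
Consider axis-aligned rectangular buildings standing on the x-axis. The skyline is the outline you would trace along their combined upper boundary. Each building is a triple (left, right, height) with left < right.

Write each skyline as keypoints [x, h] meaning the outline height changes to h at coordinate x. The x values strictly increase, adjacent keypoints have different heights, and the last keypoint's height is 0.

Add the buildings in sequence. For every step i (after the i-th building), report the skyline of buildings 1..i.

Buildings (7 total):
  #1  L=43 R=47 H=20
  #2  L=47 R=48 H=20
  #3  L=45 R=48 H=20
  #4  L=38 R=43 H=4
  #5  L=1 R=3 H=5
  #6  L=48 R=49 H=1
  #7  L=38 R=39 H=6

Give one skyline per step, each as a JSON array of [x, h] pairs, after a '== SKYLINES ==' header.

== SKYLINES ==
[[43,20],[47,0]]
[[43,20],[48,0]]
[[43,20],[48,0]]
[[38,4],[43,20],[48,0]]
[[1,5],[3,0],[38,4],[43,20],[48,0]]
[[1,5],[3,0],[38,4],[43,20],[48,1],[49,0]]
[[1,5],[3,0],[38,6],[39,4],[43,20],[48,1],[49,0]]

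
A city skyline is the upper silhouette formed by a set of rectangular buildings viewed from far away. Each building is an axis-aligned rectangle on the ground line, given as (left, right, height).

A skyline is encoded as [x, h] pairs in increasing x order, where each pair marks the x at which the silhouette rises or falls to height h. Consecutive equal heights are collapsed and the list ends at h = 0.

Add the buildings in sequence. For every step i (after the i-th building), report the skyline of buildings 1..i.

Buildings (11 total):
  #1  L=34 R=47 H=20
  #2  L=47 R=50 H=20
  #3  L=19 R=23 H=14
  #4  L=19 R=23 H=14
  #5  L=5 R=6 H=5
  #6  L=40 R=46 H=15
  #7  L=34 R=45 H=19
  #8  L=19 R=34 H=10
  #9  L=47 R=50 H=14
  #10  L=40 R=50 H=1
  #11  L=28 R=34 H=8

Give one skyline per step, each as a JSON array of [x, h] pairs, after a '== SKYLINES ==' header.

== SKYLINES ==
[[34,20],[47,0]]
[[34,20],[50,0]]
[[19,14],[23,0],[34,20],[50,0]]
[[19,14],[23,0],[34,20],[50,0]]
[[5,5],[6,0],[19,14],[23,0],[34,20],[50,0]]
[[5,5],[6,0],[19,14],[23,0],[34,20],[50,0]]
[[5,5],[6,0],[19,14],[23,0],[34,20],[50,0]]
[[5,5],[6,0],[19,14],[23,10],[34,20],[50,0]]
[[5,5],[6,0],[19,14],[23,10],[34,20],[50,0]]
[[5,5],[6,0],[19,14],[23,10],[34,20],[50,0]]
[[5,5],[6,0],[19,14],[23,10],[34,20],[50,0]]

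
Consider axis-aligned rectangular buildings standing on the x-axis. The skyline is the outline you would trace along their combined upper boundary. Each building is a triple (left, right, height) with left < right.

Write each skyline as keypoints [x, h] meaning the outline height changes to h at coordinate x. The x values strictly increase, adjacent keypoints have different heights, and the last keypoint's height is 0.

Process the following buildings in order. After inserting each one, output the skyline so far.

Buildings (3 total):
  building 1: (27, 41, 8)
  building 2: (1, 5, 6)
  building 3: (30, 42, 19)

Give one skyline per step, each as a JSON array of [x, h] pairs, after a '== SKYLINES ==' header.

== SKYLINES ==
[[27,8],[41,0]]
[[1,6],[5,0],[27,8],[41,0]]
[[1,6],[5,0],[27,8],[30,19],[42,0]]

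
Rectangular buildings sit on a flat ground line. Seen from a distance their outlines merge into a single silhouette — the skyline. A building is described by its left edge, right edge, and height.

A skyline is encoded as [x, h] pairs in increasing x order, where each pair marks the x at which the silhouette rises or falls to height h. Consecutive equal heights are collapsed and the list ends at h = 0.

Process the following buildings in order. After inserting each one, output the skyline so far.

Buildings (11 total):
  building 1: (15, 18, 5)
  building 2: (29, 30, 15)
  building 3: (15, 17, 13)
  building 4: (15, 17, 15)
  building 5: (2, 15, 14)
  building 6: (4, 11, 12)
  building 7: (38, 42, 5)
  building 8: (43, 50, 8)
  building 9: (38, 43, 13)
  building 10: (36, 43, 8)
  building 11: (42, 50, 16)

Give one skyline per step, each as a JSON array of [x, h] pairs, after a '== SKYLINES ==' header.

== SKYLINES ==
[[15,5],[18,0]]
[[15,5],[18,0],[29,15],[30,0]]
[[15,13],[17,5],[18,0],[29,15],[30,0]]
[[15,15],[17,5],[18,0],[29,15],[30,0]]
[[2,14],[15,15],[17,5],[18,0],[29,15],[30,0]]
[[2,14],[15,15],[17,5],[18,0],[29,15],[30,0]]
[[2,14],[15,15],[17,5],[18,0],[29,15],[30,0],[38,5],[42,0]]
[[2,14],[15,15],[17,5],[18,0],[29,15],[30,0],[38,5],[42,0],[43,8],[50,0]]
[[2,14],[15,15],[17,5],[18,0],[29,15],[30,0],[38,13],[43,8],[50,0]]
[[2,14],[15,15],[17,5],[18,0],[29,15],[30,0],[36,8],[38,13],[43,8],[50,0]]
[[2,14],[15,15],[17,5],[18,0],[29,15],[30,0],[36,8],[38,13],[42,16],[50,0]]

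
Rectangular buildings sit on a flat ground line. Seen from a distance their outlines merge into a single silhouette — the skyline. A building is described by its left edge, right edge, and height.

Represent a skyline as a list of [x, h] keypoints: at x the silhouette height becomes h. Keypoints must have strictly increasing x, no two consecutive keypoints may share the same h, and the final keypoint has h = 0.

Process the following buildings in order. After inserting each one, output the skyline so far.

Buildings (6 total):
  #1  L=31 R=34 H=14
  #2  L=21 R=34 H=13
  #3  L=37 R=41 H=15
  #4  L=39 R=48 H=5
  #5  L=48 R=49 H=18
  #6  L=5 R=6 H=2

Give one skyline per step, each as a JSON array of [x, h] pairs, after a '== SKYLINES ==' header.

== SKYLINES ==
[[31,14],[34,0]]
[[21,13],[31,14],[34,0]]
[[21,13],[31,14],[34,0],[37,15],[41,0]]
[[21,13],[31,14],[34,0],[37,15],[41,5],[48,0]]
[[21,13],[31,14],[34,0],[37,15],[41,5],[48,18],[49,0]]
[[5,2],[6,0],[21,13],[31,14],[34,0],[37,15],[41,5],[48,18],[49,0]]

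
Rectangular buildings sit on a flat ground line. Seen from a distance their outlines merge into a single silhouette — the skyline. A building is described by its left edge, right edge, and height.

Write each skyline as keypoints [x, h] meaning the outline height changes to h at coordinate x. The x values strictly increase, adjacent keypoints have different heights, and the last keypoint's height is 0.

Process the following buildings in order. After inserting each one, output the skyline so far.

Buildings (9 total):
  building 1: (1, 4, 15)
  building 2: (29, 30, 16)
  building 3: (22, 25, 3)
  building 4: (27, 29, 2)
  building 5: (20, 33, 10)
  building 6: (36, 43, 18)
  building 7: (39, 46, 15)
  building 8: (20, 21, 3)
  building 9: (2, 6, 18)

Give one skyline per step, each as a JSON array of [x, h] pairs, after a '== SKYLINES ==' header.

== SKYLINES ==
[[1,15],[4,0]]
[[1,15],[4,0],[29,16],[30,0]]
[[1,15],[4,0],[22,3],[25,0],[29,16],[30,0]]
[[1,15],[4,0],[22,3],[25,0],[27,2],[29,16],[30,0]]
[[1,15],[4,0],[20,10],[29,16],[30,10],[33,0]]
[[1,15],[4,0],[20,10],[29,16],[30,10],[33,0],[36,18],[43,0]]
[[1,15],[4,0],[20,10],[29,16],[30,10],[33,0],[36,18],[43,15],[46,0]]
[[1,15],[4,0],[20,10],[29,16],[30,10],[33,0],[36,18],[43,15],[46,0]]
[[1,15],[2,18],[6,0],[20,10],[29,16],[30,10],[33,0],[36,18],[43,15],[46,0]]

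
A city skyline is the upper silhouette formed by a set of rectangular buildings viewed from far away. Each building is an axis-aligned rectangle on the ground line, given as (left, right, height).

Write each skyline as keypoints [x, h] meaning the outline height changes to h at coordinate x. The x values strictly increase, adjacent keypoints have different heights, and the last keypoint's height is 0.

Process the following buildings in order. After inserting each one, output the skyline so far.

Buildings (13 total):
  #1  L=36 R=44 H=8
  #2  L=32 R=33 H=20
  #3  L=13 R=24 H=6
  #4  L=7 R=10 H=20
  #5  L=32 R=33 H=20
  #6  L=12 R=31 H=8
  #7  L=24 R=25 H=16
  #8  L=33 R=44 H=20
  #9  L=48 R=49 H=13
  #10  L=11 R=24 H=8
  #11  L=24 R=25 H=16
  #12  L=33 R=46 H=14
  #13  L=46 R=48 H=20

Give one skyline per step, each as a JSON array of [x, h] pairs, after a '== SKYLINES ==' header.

== SKYLINES ==
[[36,8],[44,0]]
[[32,20],[33,0],[36,8],[44,0]]
[[13,6],[24,0],[32,20],[33,0],[36,8],[44,0]]
[[7,20],[10,0],[13,6],[24,0],[32,20],[33,0],[36,8],[44,0]]
[[7,20],[10,0],[13,6],[24,0],[32,20],[33,0],[36,8],[44,0]]
[[7,20],[10,0],[12,8],[31,0],[32,20],[33,0],[36,8],[44,0]]
[[7,20],[10,0],[12,8],[24,16],[25,8],[31,0],[32,20],[33,0],[36,8],[44,0]]
[[7,20],[10,0],[12,8],[24,16],[25,8],[31,0],[32,20],[44,0]]
[[7,20],[10,0],[12,8],[24,16],[25,8],[31,0],[32,20],[44,0],[48,13],[49,0]]
[[7,20],[10,0],[11,8],[24,16],[25,8],[31,0],[32,20],[44,0],[48,13],[49,0]]
[[7,20],[10,0],[11,8],[24,16],[25,8],[31,0],[32,20],[44,0],[48,13],[49,0]]
[[7,20],[10,0],[11,8],[24,16],[25,8],[31,0],[32,20],[44,14],[46,0],[48,13],[49,0]]
[[7,20],[10,0],[11,8],[24,16],[25,8],[31,0],[32,20],[44,14],[46,20],[48,13],[49,0]]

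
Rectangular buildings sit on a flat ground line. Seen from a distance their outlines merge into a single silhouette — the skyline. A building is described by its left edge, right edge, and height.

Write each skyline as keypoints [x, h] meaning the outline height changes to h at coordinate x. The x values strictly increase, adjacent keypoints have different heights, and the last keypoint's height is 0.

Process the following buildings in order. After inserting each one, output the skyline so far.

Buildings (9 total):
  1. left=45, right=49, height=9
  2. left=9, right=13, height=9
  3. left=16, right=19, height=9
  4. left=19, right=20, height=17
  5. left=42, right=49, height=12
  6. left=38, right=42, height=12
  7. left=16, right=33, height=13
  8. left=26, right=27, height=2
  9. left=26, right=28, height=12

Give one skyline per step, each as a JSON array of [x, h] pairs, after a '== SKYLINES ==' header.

== SKYLINES ==
[[45,9],[49,0]]
[[9,9],[13,0],[45,9],[49,0]]
[[9,9],[13,0],[16,9],[19,0],[45,9],[49,0]]
[[9,9],[13,0],[16,9],[19,17],[20,0],[45,9],[49,0]]
[[9,9],[13,0],[16,9],[19,17],[20,0],[42,12],[49,0]]
[[9,9],[13,0],[16,9],[19,17],[20,0],[38,12],[49,0]]
[[9,9],[13,0],[16,13],[19,17],[20,13],[33,0],[38,12],[49,0]]
[[9,9],[13,0],[16,13],[19,17],[20,13],[33,0],[38,12],[49,0]]
[[9,9],[13,0],[16,13],[19,17],[20,13],[33,0],[38,12],[49,0]]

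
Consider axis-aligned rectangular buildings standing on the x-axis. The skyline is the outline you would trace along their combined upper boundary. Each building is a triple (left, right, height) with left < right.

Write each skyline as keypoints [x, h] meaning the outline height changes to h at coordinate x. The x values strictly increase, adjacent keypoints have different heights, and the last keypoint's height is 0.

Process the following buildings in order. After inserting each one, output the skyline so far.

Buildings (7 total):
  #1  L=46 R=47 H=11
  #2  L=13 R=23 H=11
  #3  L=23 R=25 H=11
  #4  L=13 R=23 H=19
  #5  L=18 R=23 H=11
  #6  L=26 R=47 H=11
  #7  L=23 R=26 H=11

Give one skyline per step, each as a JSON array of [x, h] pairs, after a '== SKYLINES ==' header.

== SKYLINES ==
[[46,11],[47,0]]
[[13,11],[23,0],[46,11],[47,0]]
[[13,11],[25,0],[46,11],[47,0]]
[[13,19],[23,11],[25,0],[46,11],[47,0]]
[[13,19],[23,11],[25,0],[46,11],[47,0]]
[[13,19],[23,11],[25,0],[26,11],[47,0]]
[[13,19],[23,11],[47,0]]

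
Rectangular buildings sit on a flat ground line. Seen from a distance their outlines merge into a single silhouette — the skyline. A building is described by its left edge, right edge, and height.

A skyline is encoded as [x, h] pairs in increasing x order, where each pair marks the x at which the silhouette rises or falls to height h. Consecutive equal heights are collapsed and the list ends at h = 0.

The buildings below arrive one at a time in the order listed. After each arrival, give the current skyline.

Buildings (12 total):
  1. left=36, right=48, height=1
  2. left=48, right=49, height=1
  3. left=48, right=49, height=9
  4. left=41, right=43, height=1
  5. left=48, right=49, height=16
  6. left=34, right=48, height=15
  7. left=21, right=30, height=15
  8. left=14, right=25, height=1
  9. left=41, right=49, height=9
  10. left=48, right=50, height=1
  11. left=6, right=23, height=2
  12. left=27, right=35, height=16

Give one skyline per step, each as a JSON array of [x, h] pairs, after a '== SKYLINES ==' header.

== SKYLINES ==
[[36,1],[48,0]]
[[36,1],[49,0]]
[[36,1],[48,9],[49,0]]
[[36,1],[48,9],[49,0]]
[[36,1],[48,16],[49,0]]
[[34,15],[48,16],[49,0]]
[[21,15],[30,0],[34,15],[48,16],[49,0]]
[[14,1],[21,15],[30,0],[34,15],[48,16],[49,0]]
[[14,1],[21,15],[30,0],[34,15],[48,16],[49,0]]
[[14,1],[21,15],[30,0],[34,15],[48,16],[49,1],[50,0]]
[[6,2],[21,15],[30,0],[34,15],[48,16],[49,1],[50,0]]
[[6,2],[21,15],[27,16],[35,15],[48,16],[49,1],[50,0]]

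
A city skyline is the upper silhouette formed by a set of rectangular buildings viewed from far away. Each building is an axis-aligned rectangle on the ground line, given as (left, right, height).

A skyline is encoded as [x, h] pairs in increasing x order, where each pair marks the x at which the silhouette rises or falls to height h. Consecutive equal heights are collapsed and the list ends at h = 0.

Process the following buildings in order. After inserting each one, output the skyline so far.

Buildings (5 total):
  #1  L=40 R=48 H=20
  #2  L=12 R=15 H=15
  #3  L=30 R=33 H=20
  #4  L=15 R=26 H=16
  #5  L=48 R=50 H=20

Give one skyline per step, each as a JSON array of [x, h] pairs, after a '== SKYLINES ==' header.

== SKYLINES ==
[[40,20],[48,0]]
[[12,15],[15,0],[40,20],[48,0]]
[[12,15],[15,0],[30,20],[33,0],[40,20],[48,0]]
[[12,15],[15,16],[26,0],[30,20],[33,0],[40,20],[48,0]]
[[12,15],[15,16],[26,0],[30,20],[33,0],[40,20],[50,0]]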